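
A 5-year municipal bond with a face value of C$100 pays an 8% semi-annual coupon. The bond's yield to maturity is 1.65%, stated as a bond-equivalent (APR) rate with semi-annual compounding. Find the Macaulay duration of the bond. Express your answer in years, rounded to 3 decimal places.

4.330 years

Periodic yield y = 0.00825. Discount each cash flow and weight by its period:
  t   CF        PV=CF/(1+0.00825)^t    t·PV
  1         4.00         3.9673         3.9673
  2         4.00         3.9348         7.8696
  3         4.00         3.9026        11.7078
  4         4.00         3.8707        15.4827
  5         4.00         3.8390        19.1950
  6         4.00         3.8076        22.8456
  7         4.00         3.7764        26.4351
  8         4.00         3.7455        29.9643
  9         4.00         3.7149        33.4340
  10      104.00        95.7968       957.9681
  Σ                    130.3556     1,128.8695
Price P = Σ PV = 130.3556.
Macaulay duration = Σ(t·PV) / P = 1,128.8695 / 130.3556 = 8.65992 half-year periods.
In years: 8.65992 / 2 = 4.32996 years.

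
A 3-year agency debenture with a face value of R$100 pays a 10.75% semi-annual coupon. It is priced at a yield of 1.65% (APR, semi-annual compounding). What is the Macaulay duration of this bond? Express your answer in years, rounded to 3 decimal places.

2.687 years

Periodic yield y = 0.00825. Discount each cash flow and weight by its period:
  t   CF        PV=CF/(1+0.00825)^t    t·PV
  1        5.375         5.3310         5.3310
  2        5.375         5.2874        10.5748
  3        5.375         5.2441        15.7324
  4        5.375         5.2012        20.8049
  5        5.375         5.1587        25.7933
  6      105.375       100.3063       601.8378
  Σ                    126.5287       680.0742
Price P = Σ PV = 126.5287.
Macaulay duration = Σ(t·PV) / P = 680.0742 / 126.5287 = 5.37486 half-year periods.
In years: 5.37486 / 2 = 2.68743 years.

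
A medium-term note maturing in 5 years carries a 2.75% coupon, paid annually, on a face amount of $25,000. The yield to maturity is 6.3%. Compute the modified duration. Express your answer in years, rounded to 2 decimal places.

4.43 years

Periodic yield y = 0.063. First find Macaulay duration:
  t   CF        PV=CF/(1+0.063)^t    t·PV
  1       687.50       646.7545       646.7545
  2       687.50       608.4238     1,216.8475
  3       687.50       572.3648     1,717.0944
  4       687.50       538.4429     2,153.7715
  5    25,687.50    18,925.8554    94,629.2768
  Σ                 21,291.8413   100,363.7447
P = 21,291.8413; Macaulay duration = 100,363.7447 / 21,291.8413 = 4.71372 years.
Modified duration = D_Mac / (1 + y) = 4.71372 / 1.063 = 4.43435 years.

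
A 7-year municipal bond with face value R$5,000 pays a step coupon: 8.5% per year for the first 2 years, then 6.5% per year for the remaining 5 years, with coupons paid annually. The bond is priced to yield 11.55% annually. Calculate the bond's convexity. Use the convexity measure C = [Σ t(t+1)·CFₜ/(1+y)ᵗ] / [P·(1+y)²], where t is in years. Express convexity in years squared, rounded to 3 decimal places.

With y = 0.1155:
  t   CF        PV=CF/(1+0.1155)^t    t·PV        t(t+1)·PV
  1       425.00       380.9951       380.9951         761.9901
  2       425.00       341.5465       683.0929       2,049.2787
  3       325.00       234.1395       702.4184       2,809.6737
  4       325.00       209.8964       839.5857       4,197.9287
  5       325.00       188.1635       940.8177       5,644.9064
  6       325.00       168.6809     1,012.0854       7,084.5979
  7     5,325.00     2,477.6080    17,343.2558     138,746.0464
  Σ                  4,001.0299    21,902.2511     161,294.4219
P = 4,001.0299.
Convexity = Σ t(t+1)·PV / [P·(1+y)²] = 161,294.4219 / (4,001.0299 × 1.244340) = 32.39727.

32.397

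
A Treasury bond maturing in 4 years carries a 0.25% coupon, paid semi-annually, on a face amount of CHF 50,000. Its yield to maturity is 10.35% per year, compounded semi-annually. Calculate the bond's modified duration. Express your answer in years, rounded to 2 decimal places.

3.78 years

Periodic yield y = 0.05175. First find Macaulay duration:
  t   CF        PV=CF/(1+0.05175)^t    t·PV
  1        62.50        59.4248        59.4248
  2        62.50        56.5008       113.0017
  3        62.50        53.7208       161.1624
  4        62.50        51.0775       204.3101
  5        62.50        48.5643       242.8217
  6        62.50        46.1748       277.0487
  7        62.50        43.9028       307.3197
  8    50,062.50    33,435.8500   267,486.7998
  Σ                 33,795.2159   268,851.8889
P = 33,795.2159; Macaulay duration = 268,851.8889 / 33,795.2159 = 7.95532 half-year periods = 3.97766 years.
Modified duration = D_Mac / (1 + y) = 3.97766 / 1.05175 = 3.78195 years.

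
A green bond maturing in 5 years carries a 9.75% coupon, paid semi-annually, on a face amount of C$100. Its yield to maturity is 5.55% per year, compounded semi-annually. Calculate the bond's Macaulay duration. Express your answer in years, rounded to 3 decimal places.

4.159 years

Periodic yield y = 0.02775. Discount each cash flow and weight by its period:
  t   CF        PV=CF/(1+0.02775)^t    t·PV
  1        4.875         4.7434         4.7434
  2        4.875         4.6153         9.2306
  3        4.875         4.4907        13.4720
  4        4.875         4.3694        17.4777
  5        4.875         4.2515        21.2573
  6        4.875         4.1367        24.8200
  7        4.875         4.0250        28.1748
  8        4.875         3.9163        31.3303
  9        4.875         3.8105        34.2949
  10     104.875        79.7622       797.6220
  Σ                    118.1209       982.4229
Price P = Σ PV = 118.1209.
Macaulay duration = Σ(t·PV) / P = 982.4229 / 118.1209 = 8.31710 half-year periods.
In years: 8.31710 / 2 = 4.15855 years.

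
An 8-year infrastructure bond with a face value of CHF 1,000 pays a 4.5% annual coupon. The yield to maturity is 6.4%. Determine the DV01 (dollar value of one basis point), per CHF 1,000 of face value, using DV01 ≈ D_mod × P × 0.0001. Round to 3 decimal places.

Periodic yield y = 0.064.
  t   CF        PV=CF/(1+0.064)^t    t·PV
  1        45.00        42.2932        42.2932
  2        45.00        39.7493        79.4986
  3        45.00        37.3583       112.0750
  4        45.00        35.1112       140.4449
  5        45.00        32.9993       164.9964
  6        45.00        31.0144       186.0861
  7        45.00        29.1488       204.0418
  8     1,045.00       636.1848     5,089.4781
  Σ                    883.8593     6,018.9142
P = 883.8593; D_Mac = 6.80981 yrs; D_mod = 6.40020 yrs.
DV01 ≈ 6.40020 × 883.8593 × 0.0001 = 0.565687.

CHF 0.566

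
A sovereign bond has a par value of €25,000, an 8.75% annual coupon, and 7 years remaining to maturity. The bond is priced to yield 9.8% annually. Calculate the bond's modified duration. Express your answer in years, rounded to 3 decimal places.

4.987 years

Periodic yield y = 0.098. First find Macaulay duration:
  t   CF        PV=CF/(1+0.098)^t    t·PV
  1     2,187.50     1,992.2587     1,992.2587
  2     2,187.50     1,814.4432     3,628.8864
  3     2,187.50     1,652.4984     4,957.4951
  4     2,187.50     1,505.0076     6,020.0305
  5     2,187.50     1,370.6809     6,853.4045
  6     2,187.50     1,248.3433     7,490.0596
  7    27,187.50    14,130.3492    98,912.4441
  Σ                 23,713.5812   129,854.5789
P = 23,713.5812; Macaulay duration = 129,854.5789 / 23,713.5812 = 5.47596 years.
Modified duration = D_Mac / (1 + y) = 5.47596 / 1.098 = 4.98721 years.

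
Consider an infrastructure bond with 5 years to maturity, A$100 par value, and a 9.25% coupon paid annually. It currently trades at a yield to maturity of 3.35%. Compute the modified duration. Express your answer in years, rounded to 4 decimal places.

Periodic yield y = 0.0335. First find Macaulay duration:
  t   CF        PV=CF/(1+0.0335)^t    t·PV
  1         9.25         8.9502         8.9502
  2         9.25         8.6601        17.3201
  3         9.25         8.3793        25.1380
  4         9.25         8.1077        32.4310
  5       109.25        92.6550       463.2752
  Σ                    126.7524       547.1145
P = 126.7524; Macaulay duration = 547.1145 / 126.7524 = 4.31640 years.
Modified duration = D_Mac / (1 + y) = 4.31640 / 1.0335 = 4.17649 years.

4.1765 years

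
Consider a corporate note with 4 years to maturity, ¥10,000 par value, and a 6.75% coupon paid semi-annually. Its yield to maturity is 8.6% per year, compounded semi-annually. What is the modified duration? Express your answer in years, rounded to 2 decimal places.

Periodic yield y = 0.043. First find Macaulay duration:
  t   CF        PV=CF/(1+0.043)^t    t·PV
  1       337.50       323.5858       323.5858
  2       337.50       310.2453       620.4905
  3       337.50       297.4547       892.3641
  4       337.50       285.1915     1,140.7659
  5       337.50       273.4338     1,367.1691
  6       337.50       262.1609     1,572.9654
  7       337.50       251.3527     1,759.4692
  8    10,337.50     7,381.4393    59,051.5147
  Σ                  9,384.8641    66,728.3248
P = 9,384.8641; Macaulay duration = 66,728.3248 / 9,384.8641 = 7.11021 half-year periods = 3.55510 years.
Modified duration = D_Mac / (1 + y) = 3.55510 / 1.043 = 3.40854 years.

3.41 years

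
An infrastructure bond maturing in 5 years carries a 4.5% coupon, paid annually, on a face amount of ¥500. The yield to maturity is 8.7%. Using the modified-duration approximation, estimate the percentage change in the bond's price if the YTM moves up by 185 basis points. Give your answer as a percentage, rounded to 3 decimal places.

Periodic yield y = 0.087. Modified duration first:
  t   CF        PV=CF/(1+0.087)^t    t·PV
  1        22.50        20.6992        20.6992
  2        22.50        19.0425        38.0850
  3        22.50        17.5184        52.5551
  4        22.50        16.1163        64.4651
  5       522.50       344.3012     1,721.5062
  Σ                    417.6775     1,897.3105
P = 417.6775; D_Mac = 4.54252 yrs; D_mod = 4.54252/(1+0.087) = 4.17896 yrs.
ΔP/P ≈ -D_mod · Δy = -4.17896 × (+0.0185) = -0.077311 = -7.7311%.

-7.731%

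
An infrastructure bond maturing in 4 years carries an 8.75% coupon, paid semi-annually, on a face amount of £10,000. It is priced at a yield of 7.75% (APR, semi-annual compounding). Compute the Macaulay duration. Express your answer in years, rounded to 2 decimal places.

3.47 years

Periodic yield y = 0.03875. Discount each cash flow and weight by its period:
  t   CF        PV=CF/(1+0.03875)^t    t·PV
  1       437.50       421.1793       421.1793
  2       437.50       405.4674       810.9349
  3       437.50       390.3417     1,171.0251
  4       437.50       375.7802     1,503.1209
  5       437.50       361.7619     1,808.8097
  6       437.50       348.2666     2,089.5997
  7       437.50       335.2747     2,346.9230
  8    10,437.50     7,700.3097    61,602.4778
  Σ                 10,338.3816    71,754.0703
Price P = Σ PV = 10,338.3816.
Macaulay duration = Σ(t·PV) / P = 71,754.0703 / 10,338.3816 = 6.94055 half-year periods.
In years: 6.94055 / 2 = 3.47028 years.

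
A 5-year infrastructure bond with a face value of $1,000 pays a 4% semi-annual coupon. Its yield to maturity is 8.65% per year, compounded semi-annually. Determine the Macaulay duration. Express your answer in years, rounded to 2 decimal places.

Periodic yield y = 0.04325. Discount each cash flow and weight by its period:
  t   CF        PV=CF/(1+0.04325)^t    t·PV
  1        20.00        19.1709        19.1709
  2        20.00        18.3761        36.7522
  3        20.00        17.6143        52.8428
  4        20.00        16.8840        67.5362
  5        20.00        16.1841        80.9204
  6        20.00        15.5131        93.0788
  7        20.00        14.8700       104.0901
  8        20.00        14.2535       114.0283
  9        20.00        13.6626       122.9637
  10    1,020.00       667.9074     6,679.0737
  Σ                    814.4361     7,370.4571
Price P = Σ PV = 814.4361.
Macaulay duration = Σ(t·PV) / P = 7,370.4571 / 814.4361 = 9.04977 half-year periods.
In years: 9.04977 / 2 = 4.52488 years.

4.52 years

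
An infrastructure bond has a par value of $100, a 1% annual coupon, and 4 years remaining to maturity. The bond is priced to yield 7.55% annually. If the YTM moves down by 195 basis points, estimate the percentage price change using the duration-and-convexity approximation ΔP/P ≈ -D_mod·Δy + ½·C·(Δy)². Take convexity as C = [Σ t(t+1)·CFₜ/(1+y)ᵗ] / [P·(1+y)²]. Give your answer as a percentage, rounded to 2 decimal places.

+7.45%

With y = 0.0755:
  t   CF        PV=CF/(1+0.0755)^t    t·PV        t(t+1)·PV
  1         1.00         0.9298         0.9298           1.8596
  2         1.00         0.8645         1.7291           5.1872
  3         1.00         0.8038         2.4115           9.6461
  4       101.00        75.4883       301.9532       1,509.7662
  Σ                     78.0865       307.0236       1,526.4591
P = 78.0865; D_Mac = 3.93184 yrs; D_mod = 3.65583 yrs; C = 16.90007.
Duration effect: -3.65583 × (-0.0195) = +0.071289
Convexity effect: 0.5 × 16.90007 × (-0.0195)² = +0.0032131
ΔP/P ≈ +0.071289 + 0.0032131 = +0.074502 = +7.4502%.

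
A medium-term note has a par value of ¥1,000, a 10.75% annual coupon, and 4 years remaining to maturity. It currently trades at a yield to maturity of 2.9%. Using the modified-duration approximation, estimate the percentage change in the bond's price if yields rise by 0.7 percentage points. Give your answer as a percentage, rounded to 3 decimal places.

-2.397%

Periodic yield y = 0.029. Modified duration first:
  t   CF        PV=CF/(1+0.029)^t    t·PV
  1       107.50       104.4704       104.4704
  2       107.50       101.5261       203.0522
  3       107.50        98.6648       295.9945
  4     1,107.50       987.8301     3,951.3202
  Σ                  1,292.4913     4,554.8373
P = 1,292.4913; D_Mac = 3.52408 yrs; D_mod = 3.52408/(1+0.029) = 3.42476 yrs.
ΔP/P ≈ -D_mod · Δy = -3.42476 × (+0.007) = -0.023973 = -2.3973%.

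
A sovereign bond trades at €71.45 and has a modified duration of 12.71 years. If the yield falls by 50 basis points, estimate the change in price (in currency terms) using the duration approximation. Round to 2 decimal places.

Duration approximation: ΔP/P ≈ -D_mod · Δy = -12.71 × (-0.005) = +0.063550.
ΔP ≈ 71.45 × (+0.063550) = +4.5406475.

+€4.54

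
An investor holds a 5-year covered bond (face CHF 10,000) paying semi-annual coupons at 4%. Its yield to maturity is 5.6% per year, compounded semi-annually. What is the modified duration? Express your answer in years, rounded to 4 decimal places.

4.4381 years

Periodic yield y = 0.028. First find Macaulay duration:
  t   CF        PV=CF/(1+0.028)^t    t·PV
  1       200.00       194.5525       194.5525
  2       200.00       189.2534       378.5069
  3       200.00       184.0987       552.2960
  4       200.00       179.0843       716.3372
  5       200.00       174.2065       871.0326
  6       200.00       169.4616     1,016.7696
  7       200.00       164.8459     1,153.9214
  8       200.00       160.3559     1,282.8476
  9       200.00       155.9883     1,403.8945
  10   10,200.00     7,738.7181    77,387.1807
  Σ                  9,310.5653    84,957.3391
P = 9,310.5653; Macaulay duration = 84,957.3391 / 9,310.5653 = 9.12483 half-year periods = 4.56242 years.
Modified duration = D_Mac / (1 + y) = 4.56242 / 1.028 = 4.43815 years.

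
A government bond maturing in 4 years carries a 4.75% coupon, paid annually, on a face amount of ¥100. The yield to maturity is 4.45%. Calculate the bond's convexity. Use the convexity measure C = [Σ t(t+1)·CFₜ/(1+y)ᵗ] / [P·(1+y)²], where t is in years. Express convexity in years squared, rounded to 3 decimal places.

16.735

With y = 0.0445:
  t   CF        PV=CF/(1+0.0445)^t    t·PV        t(t+1)·PV
  1         4.75         4.5476         4.5476           9.0953
  2         4.75         4.3539         8.7078          26.1233
  3         4.75         4.1684        12.5052          50.0207
  4       104.75        88.0076       352.0305       1,760.1523
  Σ                    101.0775       377.7910       1,845.3915
P = 101.0775.
Convexity = Σ t(t+1)·PV / [P·(1+y)²] = 1,845.3915 / (101.0775 × 1.090980) = 16.73467.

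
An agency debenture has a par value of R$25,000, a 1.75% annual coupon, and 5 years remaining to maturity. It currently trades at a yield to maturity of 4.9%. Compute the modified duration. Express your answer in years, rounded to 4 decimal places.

4.5906 years

Periodic yield y = 0.049. First find Macaulay duration:
  t   CF        PV=CF/(1+0.049)^t    t·PV
  1       437.50       417.0639       417.0639
  2       437.50       397.5823       795.1647
  3       437.50       379.0108     1,137.0324
  4       437.50       361.3068     1,445.2271
  5    25,437.50    20,026.1279   100,130.6395
  Σ                 21,581.0917   103,925.1276
P = 21,581.0917; Macaulay duration = 103,925.1276 / 21,581.0917 = 4.81556 years.
Modified duration = D_Mac / (1 + y) = 4.81556 / 1.049 = 4.59062 years.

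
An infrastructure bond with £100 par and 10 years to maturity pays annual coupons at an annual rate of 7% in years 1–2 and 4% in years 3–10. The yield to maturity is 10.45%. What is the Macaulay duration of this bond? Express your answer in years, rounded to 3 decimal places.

7.405 years

Periodic yield y = 0.1045. Discount each cash flow and weight by its year:
  t   CF        PV=CF/(1+0.1045)^t    t·PV
  1         7.00         6.3377         6.3377
  2         7.00         5.7381        11.4762
  3         4.00         2.9687         8.9060
  4         4.00         2.6878        10.7512
  5         4.00         2.4335        12.1675
  6         4.00         2.2033        13.2196
  7         4.00         1.9948        13.9636
  8         4.00         1.8061        14.4485
  9         4.00         1.6352        14.7167
  10      104.00        38.4925       384.9250
  Σ                     66.2976       490.9121
Price P = Σ PV = 66.2976.
Macaulay duration = Σ(t·PV) / P = 490.9121 / 66.2976 = 7.40467 years.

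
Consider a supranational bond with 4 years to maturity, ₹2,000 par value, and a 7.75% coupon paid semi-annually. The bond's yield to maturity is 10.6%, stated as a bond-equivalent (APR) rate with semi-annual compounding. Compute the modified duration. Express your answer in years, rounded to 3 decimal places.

3.311 years

Periodic yield y = 0.053. First find Macaulay duration:
  t   CF        PV=CF/(1+0.053)^t    t·PV
  1        77.50        73.5992        73.5992
  2        77.50        69.8948       139.7896
  3        77.50        66.3768       199.1305
  4        77.50        63.0359       252.1438
  5        77.50        59.8632       299.3159
  6        77.50        56.8501       341.1008
  7        77.50        53.9887       377.9211
  8     2,077.50     1,374.4029    10,995.2232
  Σ                  1,818.0118    12,678.2242
P = 1,818.0118; Macaulay duration = 12,678.2242 / 1,818.0118 = 6.97368 half-year periods = 3.48684 years.
Modified duration = D_Mac / (1 + y) = 3.48684 / 1.053 = 3.31134 years.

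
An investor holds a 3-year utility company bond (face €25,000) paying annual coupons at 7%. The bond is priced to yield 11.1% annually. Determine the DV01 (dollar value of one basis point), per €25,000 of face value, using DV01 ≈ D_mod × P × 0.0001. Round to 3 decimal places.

Periodic yield y = 0.111.
  t   CF        PV=CF/(1+0.111)^t    t·PV
  1     1,750.00     1,575.1575     1,575.1575
  2     1,750.00     1,417.7835     2,835.5671
  3    26,750.00    19,506.6014    58,519.8042
  Σ                 22,499.5425    62,930.5288
P = 22,499.5425; D_Mac = 2.79697 yrs; D_mod = 2.51752 yrs.
DV01 ≈ 2.51752 × 22,499.5425 × 0.0001 = 5.664314.

€5.664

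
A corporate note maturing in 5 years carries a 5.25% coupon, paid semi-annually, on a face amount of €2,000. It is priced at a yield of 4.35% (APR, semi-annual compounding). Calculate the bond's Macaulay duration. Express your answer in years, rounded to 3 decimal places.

Periodic yield y = 0.02175. Discount each cash flow and weight by its period:
  t   CF        PV=CF/(1+0.02175)^t    t·PV
  1        52.50        51.3824        51.3824
  2        52.50        50.2887       100.5773
  3        52.50        49.2182       147.6545
  4        52.50        48.1705       192.6818
  5        52.50        47.1450       235.7252
  6        52.50        46.1415       276.8488
  7        52.50        45.1593       316.1148
  8        52.50        44.1980       353.5836
  9        52.50        43.2571       389.3140
  10    2,052.50     1,655.1475    16,551.4750
  Σ                  2,080.1080    18,615.3574
Price P = Σ PV = 2,080.1080.
Macaulay duration = Σ(t·PV) / P = 18,615.3574 / 2,080.1080 = 8.94923 half-year periods.
In years: 8.94923 / 2 = 4.47461 years.

4.475 years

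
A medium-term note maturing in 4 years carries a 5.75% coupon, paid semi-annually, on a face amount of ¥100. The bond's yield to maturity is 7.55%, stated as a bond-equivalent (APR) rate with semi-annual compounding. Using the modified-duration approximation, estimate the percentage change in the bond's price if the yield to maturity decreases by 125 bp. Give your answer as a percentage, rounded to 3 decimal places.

+4.355%

Periodic yield y = 0.03775. Modified duration first:
  t   CF        PV=CF/(1+0.03775)^t    t·PV
  1        2.875         2.7704         2.7704
  2        2.875         2.6696         5.3393
  3        2.875         2.5725         7.7176
  4        2.875         2.4789         9.9158
  5        2.875         2.3888        11.9438
  6        2.875         2.3019        13.8112
  7        2.875         2.2181        15.5270
  8      102.875        76.4835       611.8682
  Σ                     93.8838       678.8933
P = 93.8838; D_Mac = 7.23121 half-year periods = 3.61560 yrs; D_mod = 3.61560/(1+0.03775) = 3.48408 yrs.
ΔP/P ≈ -D_mod · Δy = -3.48408 × (-0.0125) = +0.043551 = +4.3551%.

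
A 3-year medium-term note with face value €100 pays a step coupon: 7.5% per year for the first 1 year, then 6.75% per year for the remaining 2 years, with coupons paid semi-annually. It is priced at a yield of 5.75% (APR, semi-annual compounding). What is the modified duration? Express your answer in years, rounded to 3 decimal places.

Periodic yield y = 0.02875. First find Macaulay duration:
  t   CF        PV=CF/(1+0.02875)^t    t·PV
  1        3.750         3.6452         3.6452
  2        3.750         3.5433         7.0867
  3        3.375         3.0999         9.2996
  4        3.375         3.0132        12.0530
  5        3.375         2.9290        14.6452
  6      103.375        87.2080       523.2481
  Σ                    103.4387       569.9778
P = 103.4387; Macaulay duration = 569.9778 / 103.4387 = 5.51029 half-year periods = 2.75515 years.
Modified duration = D_Mac / (1 + y) = 2.75515 / 1.02875 = 2.67815 years.

2.678 years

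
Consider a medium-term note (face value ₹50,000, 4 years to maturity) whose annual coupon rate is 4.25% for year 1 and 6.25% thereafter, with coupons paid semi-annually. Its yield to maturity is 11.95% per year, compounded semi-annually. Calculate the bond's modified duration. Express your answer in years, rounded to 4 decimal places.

Periodic yield y = 0.05975. First find Macaulay duration:
  t   CF        PV=CF/(1+0.05975)^t    t·PV
  1     1,062.50     1,002.5950     1,002.5950
  2     1,062.50       946.0674     1,892.1348
  3     1,562.50     1,312.8338     3,938.5014
  4     1,562.50     1,238.8146     4,955.2585
  5     1,562.50     1,168.9687     5,844.8437
  6     1,562.50     1,103.0609     6,618.3652
  7     1,562.50     1,040.8689     7,286.0826
  8    51,562.50    32,412.0548   259,296.4381
  Σ                 40,225.2641   290,834.2193
P = 40,225.2641; Macaulay duration = 290,834.2193 / 40,225.2641 = 7.23014 half-year periods = 3.61507 years.
Modified duration = D_Mac / (1 + y) = 3.61507 / 1.05975 = 3.41125 years.

3.4112 years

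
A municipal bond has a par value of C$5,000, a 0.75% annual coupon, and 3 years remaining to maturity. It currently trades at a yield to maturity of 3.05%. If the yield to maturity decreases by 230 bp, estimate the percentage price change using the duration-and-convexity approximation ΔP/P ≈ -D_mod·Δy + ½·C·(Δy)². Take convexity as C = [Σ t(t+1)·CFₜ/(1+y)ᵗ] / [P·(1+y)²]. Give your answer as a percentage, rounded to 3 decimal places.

With y = 0.0305:
  t   CF        PV=CF/(1+0.0305)^t    t·PV        t(t+1)·PV
  1        37.50        36.3901        36.3901          72.7802
  2        37.50        35.3131        70.6261         211.8783
  3     5,037.50     4,603.3190    13,809.9570      55,239.8279
  Σ                  4,675.0221    13,916.9732      55,524.4864
P = 4,675.0221; D_Mac = 2.97688 yrs; D_mod = 2.88877 yrs; C = 11.18420.
Duration effect: -2.88877 × (-0.023) = +0.066442
Convexity effect: 0.5 × 11.18420 × (-0.023)² = +0.0029582
ΔP/P ≈ +0.066442 + 0.0029582 = +0.069400 = +6.9400%.

+6.940%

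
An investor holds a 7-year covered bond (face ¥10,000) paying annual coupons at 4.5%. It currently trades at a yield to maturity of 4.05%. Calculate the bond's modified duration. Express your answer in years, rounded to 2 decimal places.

Periodic yield y = 0.0405. First find Macaulay duration:
  t   CF        PV=CF/(1+0.0405)^t    t·PV
  1       450.00       432.4844       432.4844
  2       450.00       415.6505       831.3011
  3       450.00       399.4719     1,198.4158
  4       450.00       383.9230     1,535.6922
  5       450.00       368.9794     1,844.8969
  6       450.00       354.6174     2,127.7042
  7    10,450.00     7,914.4675    55,401.2723
  Σ                 10,269.5941    63,371.7668
P = 10,269.5941; Macaulay duration = 63,371.7668 / 10,269.5941 = 6.17082 years.
Modified duration = D_Mac / (1 + y) = 6.17082 / 1.0405 = 5.93062 years.

5.93 years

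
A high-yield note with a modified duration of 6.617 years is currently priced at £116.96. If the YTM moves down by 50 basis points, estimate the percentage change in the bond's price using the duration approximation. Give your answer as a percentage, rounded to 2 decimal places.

Duration approximation: ΔP/P ≈ -D_mod · Δy = -6.617 × (-0.005) = +0.033085.
As a percentage: +3.3085%.

+3.31%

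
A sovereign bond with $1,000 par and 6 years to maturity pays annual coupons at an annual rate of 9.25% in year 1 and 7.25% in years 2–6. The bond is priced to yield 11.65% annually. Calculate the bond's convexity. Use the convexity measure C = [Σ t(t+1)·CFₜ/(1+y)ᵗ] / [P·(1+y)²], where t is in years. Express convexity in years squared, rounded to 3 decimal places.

25.530

With y = 0.1165:
  t   CF        PV=CF/(1+0.1165)^t    t·PV        t(t+1)·PV
  1        92.50        82.8482        82.8482         165.6964
  2        72.50        58.1595       116.3190         348.9569
  3        72.50        52.0909       156.2727         625.0907
  4        72.50        46.6555       186.6221         933.1105
  5        72.50        41.7873       208.9365       1,253.6192
  6     1,072.50       553.6623     3,321.9737      23,253.8157
  Σ                    835.2037     4,072.9722      26,580.2895
P = 835.2037.
Convexity = Σ t(t+1)·PV / [P·(1+y)²] = 26,580.2895 / (835.2037 × 1.246572) = 25.52994.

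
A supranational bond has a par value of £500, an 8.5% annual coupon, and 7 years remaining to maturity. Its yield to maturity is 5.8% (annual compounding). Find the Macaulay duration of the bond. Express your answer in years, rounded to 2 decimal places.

Periodic yield y = 0.058. Discount each cash flow and weight by its year:
  t   CF        PV=CF/(1+0.058)^t    t·PV
  1        42.50        40.1701        40.1701
  2        42.50        37.9680        75.9360
  3        42.50        35.8866       107.6597
  4        42.50        33.9193       135.6770
  5        42.50        32.0598       160.2989
  6        42.50        30.3023       181.8135
  7       542.50       365.5948     2,559.1639
  Σ                    575.9008     3,260.7192
Price P = Σ PV = 575.9008.
Macaulay duration = Σ(t·PV) / P = 3,260.7192 / 575.9008 = 5.66195 years.

5.66 years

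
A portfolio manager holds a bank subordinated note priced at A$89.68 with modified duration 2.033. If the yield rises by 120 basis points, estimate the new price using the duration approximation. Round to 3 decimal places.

A$87.492

Duration approximation: ΔP/P ≈ -D_mod · Δy = -2.033 × (+0.012) = -0.024396.
New price ≈ 89.68 × (1 - 0.024396) = 87.49216672.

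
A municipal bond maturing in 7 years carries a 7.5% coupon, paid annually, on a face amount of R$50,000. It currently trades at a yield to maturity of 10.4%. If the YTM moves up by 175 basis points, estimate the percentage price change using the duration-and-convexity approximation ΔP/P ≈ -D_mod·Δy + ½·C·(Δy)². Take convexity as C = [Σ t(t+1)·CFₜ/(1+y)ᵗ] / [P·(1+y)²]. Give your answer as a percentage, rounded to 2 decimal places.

-8.33%

With y = 0.104:
  t   CF        PV=CF/(1+0.104)^t    t·PV        t(t+1)·PV
  1     3,750.00     3,396.7391     3,396.7391       6,793.4783
  2     3,750.00     3,076.7565     6,153.5129      18,460.5388
  3     3,750.00     2,786.9171     8,360.7512      33,443.0050
  4     3,750.00     2,524.3814    10,097.5257      50,487.6283
  5     3,750.00     2,286.5774    11,432.8868      68,597.3211
  6     3,750.00     2,071.1752    12,427.0509      86,989.3564
  7    53,750.00    26,890.2571   188,231.7998   1,505,854.3985
  Σ                 43,032.8037   240,100.2665   1,770,625.7263
P = 43,032.8037; D_Mac = 5.57947 yrs; D_mod = 5.05387 yrs; C = 33.75895.
Duration effect: -5.05387 × (+0.0175) = -0.088443
Convexity effect: 0.5 × 33.75895 × (0.0175)² = +0.0051693
ΔP/P ≈ -0.088443 + 0.0051693 = -0.083273 = -8.3273%.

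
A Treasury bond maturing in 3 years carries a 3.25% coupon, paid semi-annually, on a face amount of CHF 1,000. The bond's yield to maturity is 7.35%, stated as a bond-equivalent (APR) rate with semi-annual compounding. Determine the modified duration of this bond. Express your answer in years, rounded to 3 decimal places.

2.772 years

Periodic yield y = 0.03675. First find Macaulay duration:
  t   CF        PV=CF/(1+0.03675)^t    t·PV
  1        16.25        15.6740        15.6740
  2        16.25        15.1184        30.2368
  3        16.25        14.5825        43.7474
  4        16.25        14.0656        56.2623
  5        16.25        13.5670        67.8349
  6     1,016.25       818.3824     4,910.2946
  Σ                    891.3898     5,124.0499
P = 891.3898; Macaulay duration = 5,124.0499 / 891.3898 = 5.74838 half-year periods = 2.87419 years.
Modified duration = D_Mac / (1 + y) = 2.87419 / 1.03675 = 2.77231 years.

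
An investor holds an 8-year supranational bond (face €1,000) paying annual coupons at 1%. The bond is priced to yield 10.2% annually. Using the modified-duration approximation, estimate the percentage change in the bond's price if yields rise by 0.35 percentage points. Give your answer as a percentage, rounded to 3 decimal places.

Periodic yield y = 0.102. Modified duration first:
  t   CF        PV=CF/(1+0.102)^t    t·PV
  1        10.00         9.0744         9.0744
  2        10.00         8.2345        16.4690
  3        10.00         7.4723        22.4169
  4        10.00         6.7807        27.1227
  5        10.00         6.1531        30.7654
  6        10.00         5.5836        33.5013
  7        10.00         5.0667        35.4672
  8     1,010.00       464.3748     3,714.9982
  Σ                    512.7400     3,889.8151
P = 512.7400; D_Mac = 7.58633 yrs; D_mod = 7.58633/(1+0.102) = 6.88415 yrs.
ΔP/P ≈ -D_mod · Δy = -6.88415 × (+0.0035) = -0.024095 = -2.4095%.

-2.409%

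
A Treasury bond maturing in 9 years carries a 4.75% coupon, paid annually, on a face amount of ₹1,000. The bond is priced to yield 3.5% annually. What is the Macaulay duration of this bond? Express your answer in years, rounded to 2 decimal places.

7.60 years

Periodic yield y = 0.035. Discount each cash flow and weight by its year:
  t   CF        PV=CF/(1+0.035)^t    t·PV
  1        47.50        45.8937        45.8937
  2        47.50        44.3418        88.6835
  3        47.50        42.8423       128.5268
  4        47.50        41.3935       165.5740
  5        47.50        39.9937       199.9686
  6        47.50        38.6413       231.8477
  7        47.50        37.3346       261.3420
  8        47.50        36.0720       288.5764
  9     1,047.50       768.5832     6,917.2487
  Σ                  1,095.0961     8,327.6615
Price P = Σ PV = 1,095.0961.
Macaulay duration = Σ(t·PV) / P = 8,327.6615 / 1,095.0961 = 7.60450 years.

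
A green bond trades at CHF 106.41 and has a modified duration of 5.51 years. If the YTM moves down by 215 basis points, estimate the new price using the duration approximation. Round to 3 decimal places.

Duration approximation: ΔP/P ≈ -D_mod · Δy = -5.51 × (-0.0215) = +0.118465.
New price ≈ 106.41 × (1 + 0.118465) = 119.01586065.

CHF 119.016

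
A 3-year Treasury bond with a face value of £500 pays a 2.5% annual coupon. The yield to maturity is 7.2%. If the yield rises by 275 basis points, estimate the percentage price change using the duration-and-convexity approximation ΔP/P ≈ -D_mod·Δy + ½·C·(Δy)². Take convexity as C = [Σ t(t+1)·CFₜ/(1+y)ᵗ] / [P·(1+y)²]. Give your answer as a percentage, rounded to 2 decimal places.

With y = 0.072:
  t   CF        PV=CF/(1+0.072)^t    t·PV        t(t+1)·PV
  1        12.50        11.6604        11.6604          23.3209
  2        12.50        10.8773        21.7546          65.2637
  3       512.50       416.0155     1,248.0465       4,992.1860
  Σ                    438.5532     1,281.4615       5,080.7706
P = 438.5532; D_Mac = 2.92202 yrs; D_mod = 2.72577 yrs; C = 10.08133.
Duration effect: -2.72577 × (+0.0275) = -0.074959
Convexity effect: 0.5 × 10.08133 × (0.0275)² = +0.0038120
ΔP/P ≈ -0.074959 + 0.0038120 = -0.071147 = -7.1147%.

-7.11%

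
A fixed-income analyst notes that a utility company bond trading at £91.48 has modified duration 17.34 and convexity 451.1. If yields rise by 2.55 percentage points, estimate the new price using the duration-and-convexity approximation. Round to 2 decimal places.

Duration effect: -D_mod·Δy = -17.34 × (+0.0255) = -0.442170
Convexity effect: ½·C·(Δy)² = 0.5 × 451.1 × (0.0255)² = +0.1466638875
ΔP/P ≈ -0.442170 + 0.1466638875 = -0.2955061125
New price ≈ 91.48 × (1 - 0.2955061125) = 64.4471008285.

£64.45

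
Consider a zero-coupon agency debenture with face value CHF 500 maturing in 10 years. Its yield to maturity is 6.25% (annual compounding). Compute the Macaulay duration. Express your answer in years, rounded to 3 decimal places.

10.000 years

A zero-coupon bond has a single cash flow at maturity, so its Macaulay duration equals its maturity: 10 years.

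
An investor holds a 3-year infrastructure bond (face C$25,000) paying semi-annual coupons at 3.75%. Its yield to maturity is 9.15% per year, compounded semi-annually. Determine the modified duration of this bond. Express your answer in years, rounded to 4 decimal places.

2.7278 years

Periodic yield y = 0.04575. First find Macaulay duration:
  t   CF        PV=CF/(1+0.04575)^t    t·PV
  1       468.75       448.2429       448.2429
  2       468.75       428.6329       857.2659
  3       468.75       409.8809     1,229.6426
  4       468.75       391.9492     1,567.7968
  5       468.75       374.8020     1,874.0101
  6    25,468.75    19,473.3375   116,840.0250
  Σ                 21,526.8454   122,816.9833
P = 21,526.8454; Macaulay duration = 122,816.9833 / 21,526.8454 = 5.70529 half-year periods = 2.85265 years.
Modified duration = D_Mac / (1 + y) = 2.85265 / 1.04575 = 2.72785 years.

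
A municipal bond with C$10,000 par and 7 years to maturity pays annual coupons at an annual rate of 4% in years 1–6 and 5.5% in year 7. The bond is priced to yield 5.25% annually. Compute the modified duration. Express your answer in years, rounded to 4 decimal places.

Periodic yield y = 0.0525. First find Macaulay duration:
  t   CF        PV=CF/(1+0.0525)^t    t·PV
  1       400.00       380.0475       380.0475
  2       400.00       361.0903       722.1805
  3       400.00       343.0786     1,029.2359
  4       400.00       325.9655     1,303.8618
  5       400.00       309.7059     1,548.5295
  6       400.00       294.2574     1,765.5443
  7    10,550.00     7,373.9082    51,617.3576
  Σ                  9,388.0534    58,366.7571
P = 9,388.0534; Macaulay duration = 58,366.7571 / 9,388.0534 = 6.21713 years.
Modified duration = D_Mac / (1 + y) = 6.21713 / 1.0525 = 5.90701 years.

5.9070 years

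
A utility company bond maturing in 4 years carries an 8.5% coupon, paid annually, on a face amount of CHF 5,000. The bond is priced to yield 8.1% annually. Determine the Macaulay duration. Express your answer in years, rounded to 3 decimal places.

3.557 years

Periodic yield y = 0.081. Discount each cash flow and weight by its year:
  t   CF        PV=CF/(1+0.081)^t    t·PV
  1       425.00       393.1545       393.1545
  2       425.00       363.6952       727.3904
  3       425.00       336.4433     1,009.3298
  4     5,425.00     3,972.8024    15,891.2097
  Σ                  5,066.0954    18,021.0843
Price P = Σ PV = 5,066.0954.
Macaulay duration = Σ(t·PV) / P = 18,021.0843 / 5,066.0954 = 3.55719 years.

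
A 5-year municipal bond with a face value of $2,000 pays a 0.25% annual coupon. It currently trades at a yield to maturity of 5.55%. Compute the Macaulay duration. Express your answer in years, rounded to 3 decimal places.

4.971 years

Periodic yield y = 0.0555. Discount each cash flow and weight by its year:
  t   CF        PV=CF/(1+0.0555)^t    t·PV
  1         5.00         4.7371         4.7371
  2         5.00         4.4880         8.9760
  3         5.00         4.2520        12.7561
  4         5.00         4.0284        16.1138
  5     2,005.00     1,530.4642     7,652.3212
  Σ                  1,547.9698     7,694.9042
Price P = Σ PV = 1,547.9698.
Macaulay duration = Σ(t·PV) / P = 7,694.9042 / 1,547.9698 = 4.97097 years.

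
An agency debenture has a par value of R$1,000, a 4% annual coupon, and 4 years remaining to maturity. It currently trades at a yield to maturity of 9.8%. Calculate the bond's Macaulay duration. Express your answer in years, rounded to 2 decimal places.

Periodic yield y = 0.098. Discount each cash flow and weight by its year:
  t   CF        PV=CF/(1+0.098)^t    t·PV
  1        40.00        36.4299        36.4299
  2        40.00        33.1784        66.3568
  3        40.00        30.2171        90.6513
  4     1,040.00       715.5236     2,862.0945
  Σ                    815.3490     3,055.5325
Price P = Σ PV = 815.3490.
Macaulay duration = Σ(t·PV) / P = 3,055.5325 / 815.3490 = 3.74751 years.

3.75 years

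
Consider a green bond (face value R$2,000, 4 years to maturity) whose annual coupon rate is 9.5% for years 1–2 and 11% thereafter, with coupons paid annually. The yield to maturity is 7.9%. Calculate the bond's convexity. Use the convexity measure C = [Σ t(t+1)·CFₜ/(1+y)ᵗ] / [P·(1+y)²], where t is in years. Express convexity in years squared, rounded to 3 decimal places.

With y = 0.079:
  t   CF        PV=CF/(1+0.079)^t    t·PV        t(t+1)·PV
  1       190.00       176.0890       176.0890         352.1779
  2       190.00       163.1965       326.3929         979.1787
  3       220.00       175.1291       525.3873       2,101.5493
  4     2,220.00     1,637.8239     6,551.2955      32,756.4774
  Σ                  2,152.2384     7,579.1647      36,189.3834
P = 2,152.2384.
Convexity = Σ t(t+1)·PV / [P·(1+y)²] = 36,189.3834 / (2,152.2384 × 1.164241) = 14.44268.

14.443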